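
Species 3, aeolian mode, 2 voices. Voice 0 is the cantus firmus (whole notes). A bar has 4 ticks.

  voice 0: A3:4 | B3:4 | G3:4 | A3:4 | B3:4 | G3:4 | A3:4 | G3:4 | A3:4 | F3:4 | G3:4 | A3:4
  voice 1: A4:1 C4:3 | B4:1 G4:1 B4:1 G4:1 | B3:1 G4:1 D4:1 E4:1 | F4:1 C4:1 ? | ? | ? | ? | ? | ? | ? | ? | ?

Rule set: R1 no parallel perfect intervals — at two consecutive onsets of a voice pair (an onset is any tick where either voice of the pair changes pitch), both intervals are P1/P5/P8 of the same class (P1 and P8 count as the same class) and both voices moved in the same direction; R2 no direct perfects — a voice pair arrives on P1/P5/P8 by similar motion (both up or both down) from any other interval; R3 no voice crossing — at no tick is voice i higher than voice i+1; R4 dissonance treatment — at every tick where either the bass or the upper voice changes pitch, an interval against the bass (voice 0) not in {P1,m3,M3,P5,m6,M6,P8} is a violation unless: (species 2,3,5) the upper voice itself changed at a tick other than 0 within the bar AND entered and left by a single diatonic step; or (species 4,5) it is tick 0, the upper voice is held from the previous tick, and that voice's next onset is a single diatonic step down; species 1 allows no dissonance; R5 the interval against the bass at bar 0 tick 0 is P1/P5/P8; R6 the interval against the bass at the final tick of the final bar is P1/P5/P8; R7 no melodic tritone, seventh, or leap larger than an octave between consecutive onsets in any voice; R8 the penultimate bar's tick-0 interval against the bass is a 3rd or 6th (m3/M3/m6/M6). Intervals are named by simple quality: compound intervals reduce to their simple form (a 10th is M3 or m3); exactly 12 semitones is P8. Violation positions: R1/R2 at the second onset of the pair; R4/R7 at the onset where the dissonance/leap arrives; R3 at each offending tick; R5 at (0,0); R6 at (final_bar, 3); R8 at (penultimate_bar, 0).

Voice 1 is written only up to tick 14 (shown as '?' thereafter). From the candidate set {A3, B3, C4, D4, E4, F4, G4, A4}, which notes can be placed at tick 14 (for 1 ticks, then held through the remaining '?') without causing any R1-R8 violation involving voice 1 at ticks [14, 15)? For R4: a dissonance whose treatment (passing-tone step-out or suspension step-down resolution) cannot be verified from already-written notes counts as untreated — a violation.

A3: legal
B3: violates R4
C4: legal
D4: violates R4
E4: legal
F4: legal
G4: violates R4
A4: legal

{A3, A4, C4, E4, F4}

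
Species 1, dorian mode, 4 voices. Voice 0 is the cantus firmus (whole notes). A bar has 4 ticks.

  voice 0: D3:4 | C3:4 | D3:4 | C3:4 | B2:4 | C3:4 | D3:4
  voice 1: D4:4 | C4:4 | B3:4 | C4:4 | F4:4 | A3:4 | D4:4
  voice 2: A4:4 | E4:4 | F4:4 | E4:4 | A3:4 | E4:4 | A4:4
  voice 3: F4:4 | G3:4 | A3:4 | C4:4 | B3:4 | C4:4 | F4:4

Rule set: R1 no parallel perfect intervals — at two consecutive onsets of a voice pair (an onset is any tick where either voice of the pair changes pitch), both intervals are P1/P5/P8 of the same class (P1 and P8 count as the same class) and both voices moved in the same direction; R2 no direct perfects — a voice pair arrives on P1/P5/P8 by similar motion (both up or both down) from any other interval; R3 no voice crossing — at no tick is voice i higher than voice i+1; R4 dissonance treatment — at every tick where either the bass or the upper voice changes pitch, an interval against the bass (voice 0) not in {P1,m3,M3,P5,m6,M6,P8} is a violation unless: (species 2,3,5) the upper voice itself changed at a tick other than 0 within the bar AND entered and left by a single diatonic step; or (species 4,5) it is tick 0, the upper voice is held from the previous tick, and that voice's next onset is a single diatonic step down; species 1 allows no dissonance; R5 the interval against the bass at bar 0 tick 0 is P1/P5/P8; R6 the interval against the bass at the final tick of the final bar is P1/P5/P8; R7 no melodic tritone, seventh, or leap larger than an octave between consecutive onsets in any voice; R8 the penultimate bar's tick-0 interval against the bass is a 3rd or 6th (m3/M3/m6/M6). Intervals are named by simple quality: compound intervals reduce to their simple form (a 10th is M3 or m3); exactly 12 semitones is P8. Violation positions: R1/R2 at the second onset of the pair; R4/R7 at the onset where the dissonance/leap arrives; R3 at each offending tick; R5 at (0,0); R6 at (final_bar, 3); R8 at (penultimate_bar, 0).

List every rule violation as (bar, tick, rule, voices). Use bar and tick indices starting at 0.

bar 0: v0=D3 v1=D4 v2=A4 v3=F4 downbeat m3
bar 1: v0=C3 v1=C4 v2=E4 v3=G3 downbeat P5
bar 2: v0=D3 v1=B3 v2=F4 v3=A3 downbeat P5
bar 3: v0=C3 v1=C4 v2=E4 v3=C4 downbeat P8
bar 4: v0=B2 v1=F4 v2=A3 v3=B3 downbeat P8
bar 5: v0=C3 v1=A3 v2=E4 v3=C4 downbeat P8
bar 6: v0=D3 v1=D4 v2=A4 v3=F4 downbeat m3
  -> R3 @ bar 0 tick 0 v(2, 3): A4 above F4
  -> R5 @ bar 0 tick 0 v(0, 3): opens on m3
  -> R3 @ bar 0 tick 1 v(2, 3): A4 above F4
  -> R3 @ bar 0 tick 2 v(2, 3): A4 above F4
  -> R3 @ bar 0 tick 3 v(2, 3): A4 above F4
  -> R1 @ bar 1 tick 0 v(0, 1): D3/D4 P8 -> C3/C4 P8 similar
  -> R2 @ bar 1 tick 0 v(0, 3): D3/F4 m3 -> C3/G3 P5 similar
  -> R3 @ bar 1 tick 0 v(2, 3): E4 above G3
  -> R7 @ bar 1 tick 0 v(3,): F4->G3 leap 10st
  -> R3 @ bar 1 tick 1 v(2, 3): E4 above G3
  -> R3 @ bar 1 tick 2 v(2, 3): E4 above G3
  -> R3 @ bar 1 tick 3 v(2, 3): E4 above G3
  -> R1 @ bar 2 tick 0 v(0, 3): C3/G3 P5 -> D3/A3 P5 similar
  -> R3 @ bar 2 tick 0 v(2, 3): F4 above A3
  -> R3 @ bar 2 tick 1 v(2, 3): F4 above A3
  -> R3 @ bar 2 tick 2 v(2, 3): F4 above A3
  -> R3 @ bar 2 tick 3 v(2, 3): F4 above A3
  -> R2 @ bar 3 tick 0 v(1, 3): B3/A3 M2 -> C4/C4 P1 similar
  -> R3 @ bar 3 tick 0 v(2, 3): E4 above C4
  -> R3 @ bar 3 tick 1 v(2, 3): E4 above C4
  -> R3 @ bar 3 tick 2 v(2, 3): E4 above C4
  -> R3 @ bar 3 tick 3 v(2, 3): E4 above C4
  -> R1 @ bar 4 tick 0 v(0, 3): C3/C4 P8 -> B2/B3 P8 similar
  -> R3 @ bar 4 tick 0 v(1, 2): F4 above A3
  -> R4 @ bar 4 tick 0 v(0, 1): B2/F4 TT untreated
  -> R4 @ bar 4 tick 0 v(0, 2): B2/A3 m7 untreated
  -> R3 @ bar 4 tick 1 v(1, 2): F4 above A3
  -> R3 @ bar 4 tick 2 v(1, 2): F4 above A3
  -> R3 @ bar 4 tick 3 v(1, 2): F4 above A3
  -> R1 @ bar 5 tick 0 v(0, 3): B2/B3 P8 -> C3/C4 P8 similar
  -> R3 @ bar 5 tick 0 v(2, 3): E4 above C4
  -> R8 @ bar 5 tick 0 v(0, 3): penult P8 not 3rd/6th
  -> R3 @ bar 5 tick 1 v(2, 3): E4 above C4
  -> R3 @ bar 5 tick 2 v(2, 3): E4 above C4
  -> R3 @ bar 5 tick 3 v(2, 3): E4 above C4
  -> R1 @ bar 6 tick 0 v(1, 2): A3/E4 P5 -> D4/A4 P5 similar
  -> R2 @ bar 6 tick 0 v(0, 1): C3/A3 M6 -> D3/D4 P8 similar
  -> R2 @ bar 6 tick 0 v(0, 2): C3/E4 M3 -> D3/A4 P5 similar
  -> R3 @ bar 6 tick 0 v(2, 3): A4 above F4
  -> R3 @ bar 6 tick 1 v(2, 3): A4 above F4
  -> R3 @ bar 6 tick 2 v(2, 3): A4 above F4
  -> R3 @ bar 6 tick 3 v(2, 3): A4 above F4
  -> R6 @ bar 6 tick 3 v(0, 3): closes on m3

(0, 0, R3, (2, 3))
(0, 0, R5, (0, 3))
(0, 1, R3, (2, 3))
(0, 2, R3, (2, 3))
(0, 3, R3, (2, 3))
(1, 0, R1, (0, 1))
(1, 0, R2, (0, 3))
(1, 0, R3, (2, 3))
(1, 0, R7, (3,))
(1, 1, R3, (2, 3))
(1, 2, R3, (2, 3))
(1, 3, R3, (2, 3))
(2, 0, R1, (0, 3))
(2, 0, R3, (2, 3))
(2, 1, R3, (2, 3))
(2, 2, R3, (2, 3))
(2, 3, R3, (2, 3))
(3, 0, R2, (1, 3))
(3, 0, R3, (2, 3))
(3, 1, R3, (2, 3))
(3, 2, R3, (2, 3))
(3, 3, R3, (2, 3))
(4, 0, R1, (0, 3))
(4, 0, R3, (1, 2))
(4, 0, R4, (0, 1))
(4, 0, R4, (0, 2))
(4, 1, R3, (1, 2))
(4, 2, R3, (1, 2))
(4, 3, R3, (1, 2))
(5, 0, R1, (0, 3))
(5, 0, R3, (2, 3))
(5, 0, R8, (0, 3))
(5, 1, R3, (2, 3))
(5, 2, R3, (2, 3))
(5, 3, R3, (2, 3))
(6, 0, R1, (1, 2))
(6, 0, R2, (0, 1))
(6, 0, R2, (0, 2))
(6, 0, R3, (2, 3))
(6, 1, R3, (2, 3))
(6, 2, R3, (2, 3))
(6, 3, R3, (2, 3))
(6, 3, R6, (0, 3))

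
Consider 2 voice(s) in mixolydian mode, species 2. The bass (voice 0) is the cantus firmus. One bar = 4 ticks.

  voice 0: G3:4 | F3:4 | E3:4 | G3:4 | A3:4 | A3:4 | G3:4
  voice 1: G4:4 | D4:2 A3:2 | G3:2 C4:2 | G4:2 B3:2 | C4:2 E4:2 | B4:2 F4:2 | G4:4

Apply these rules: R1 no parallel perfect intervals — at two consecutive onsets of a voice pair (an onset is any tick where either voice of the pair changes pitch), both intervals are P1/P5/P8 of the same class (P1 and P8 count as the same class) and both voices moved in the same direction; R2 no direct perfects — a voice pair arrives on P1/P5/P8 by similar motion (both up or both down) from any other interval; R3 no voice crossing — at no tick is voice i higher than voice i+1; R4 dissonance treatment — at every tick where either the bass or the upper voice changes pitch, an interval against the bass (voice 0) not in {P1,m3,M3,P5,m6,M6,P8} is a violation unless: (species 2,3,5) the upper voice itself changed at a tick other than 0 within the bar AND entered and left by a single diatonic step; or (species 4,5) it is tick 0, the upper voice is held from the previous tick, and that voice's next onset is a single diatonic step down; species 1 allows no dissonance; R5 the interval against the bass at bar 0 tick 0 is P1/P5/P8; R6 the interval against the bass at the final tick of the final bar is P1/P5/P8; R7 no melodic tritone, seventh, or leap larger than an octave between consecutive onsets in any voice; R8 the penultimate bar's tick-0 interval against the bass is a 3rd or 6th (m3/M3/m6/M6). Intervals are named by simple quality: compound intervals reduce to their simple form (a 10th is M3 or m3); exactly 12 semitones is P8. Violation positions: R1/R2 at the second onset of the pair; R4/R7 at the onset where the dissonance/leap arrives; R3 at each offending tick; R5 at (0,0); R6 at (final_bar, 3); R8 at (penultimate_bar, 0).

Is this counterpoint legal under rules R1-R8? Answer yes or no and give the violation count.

bar 0: v0=G3 v1=G4 (P8)
bar 1: v0=F3 v1=D4 (M6)
bar 2: v0=E3 v1=G3 (m3)
bar 3: v0=G3 v1=G4 (P8)
bar 4: v0=A3 v1=C4 (m3)
bar 5: v0=A3 v1=B4 (M2)
bar 6: v0=G3 v1=G4 (P8)
  R2 @ bar3.0: E3/C4 m6 -> G3/G4 P8 similar
  R4 @ bar5.0: A3/B4 M2 untreated
  R8 @ bar5.0: penult M2 not 3rd/6th
  R7 @ bar5.2: B4->F4 leap 6st

No (4 violations)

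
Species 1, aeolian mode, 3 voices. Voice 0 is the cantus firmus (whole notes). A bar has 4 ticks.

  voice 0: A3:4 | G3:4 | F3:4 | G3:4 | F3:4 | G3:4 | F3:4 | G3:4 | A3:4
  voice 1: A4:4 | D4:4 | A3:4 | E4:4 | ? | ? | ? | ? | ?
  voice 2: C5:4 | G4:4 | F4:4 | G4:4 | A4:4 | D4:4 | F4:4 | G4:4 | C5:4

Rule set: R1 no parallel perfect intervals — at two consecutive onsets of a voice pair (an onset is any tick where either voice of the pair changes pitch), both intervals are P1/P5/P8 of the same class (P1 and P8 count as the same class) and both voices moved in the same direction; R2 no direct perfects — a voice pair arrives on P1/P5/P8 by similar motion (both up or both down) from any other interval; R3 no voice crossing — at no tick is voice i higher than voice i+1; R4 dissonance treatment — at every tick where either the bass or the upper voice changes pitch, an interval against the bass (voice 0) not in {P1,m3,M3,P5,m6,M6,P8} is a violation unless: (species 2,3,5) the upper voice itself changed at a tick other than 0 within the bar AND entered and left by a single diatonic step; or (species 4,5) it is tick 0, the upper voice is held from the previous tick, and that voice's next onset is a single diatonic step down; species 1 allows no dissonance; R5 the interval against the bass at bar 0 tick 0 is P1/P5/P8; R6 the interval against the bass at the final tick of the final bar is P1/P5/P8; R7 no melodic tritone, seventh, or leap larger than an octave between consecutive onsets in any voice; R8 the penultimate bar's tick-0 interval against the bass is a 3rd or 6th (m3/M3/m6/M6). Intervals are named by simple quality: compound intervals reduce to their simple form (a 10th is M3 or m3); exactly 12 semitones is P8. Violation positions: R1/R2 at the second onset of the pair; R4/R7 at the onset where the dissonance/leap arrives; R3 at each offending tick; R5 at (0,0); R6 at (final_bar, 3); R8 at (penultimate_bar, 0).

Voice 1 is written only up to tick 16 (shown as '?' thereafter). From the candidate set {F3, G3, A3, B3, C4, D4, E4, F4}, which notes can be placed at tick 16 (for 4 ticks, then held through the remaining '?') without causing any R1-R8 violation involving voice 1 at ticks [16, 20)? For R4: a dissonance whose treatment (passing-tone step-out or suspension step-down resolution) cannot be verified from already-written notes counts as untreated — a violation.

F3: violates R2,R7
G3: violates R4
A3: legal
B3: violates R4
C4: violates R2
D4: legal
E4: violates R4
F4: legal

{A3, D4, F4}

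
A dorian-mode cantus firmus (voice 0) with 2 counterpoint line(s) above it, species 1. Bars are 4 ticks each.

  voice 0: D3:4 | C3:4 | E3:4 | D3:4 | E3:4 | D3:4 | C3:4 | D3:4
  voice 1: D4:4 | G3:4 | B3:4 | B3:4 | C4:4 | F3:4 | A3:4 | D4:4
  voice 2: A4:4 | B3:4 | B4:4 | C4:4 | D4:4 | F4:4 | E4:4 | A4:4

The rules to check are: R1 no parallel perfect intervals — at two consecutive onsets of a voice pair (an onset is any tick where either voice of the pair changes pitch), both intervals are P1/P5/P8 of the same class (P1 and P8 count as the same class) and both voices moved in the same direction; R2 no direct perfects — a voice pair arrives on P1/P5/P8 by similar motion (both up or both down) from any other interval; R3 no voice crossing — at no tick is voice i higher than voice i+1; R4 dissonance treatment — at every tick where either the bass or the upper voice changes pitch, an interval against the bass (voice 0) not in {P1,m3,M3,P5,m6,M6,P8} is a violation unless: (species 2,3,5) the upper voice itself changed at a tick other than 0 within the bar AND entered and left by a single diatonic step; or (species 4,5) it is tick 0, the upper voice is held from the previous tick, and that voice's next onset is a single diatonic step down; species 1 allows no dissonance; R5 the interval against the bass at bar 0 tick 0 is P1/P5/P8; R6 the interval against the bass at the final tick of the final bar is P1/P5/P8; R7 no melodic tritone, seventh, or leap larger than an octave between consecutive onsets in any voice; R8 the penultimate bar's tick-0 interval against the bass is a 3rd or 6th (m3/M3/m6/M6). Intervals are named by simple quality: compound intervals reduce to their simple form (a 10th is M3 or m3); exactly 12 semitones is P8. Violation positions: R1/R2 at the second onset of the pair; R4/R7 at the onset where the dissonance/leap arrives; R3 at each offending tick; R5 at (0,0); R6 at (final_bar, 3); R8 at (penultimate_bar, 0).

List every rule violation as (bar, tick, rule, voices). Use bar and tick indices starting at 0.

(1, 0, R2, (0, 1))
(1, 0, R4, (0, 2))
(1, 0, R7, (2,))
(2, 0, R1, (0, 1))
(2, 0, R2, (0, 2))
(2, 0, R2, (1, 2))
(3, 0, R4, (0, 2))
(3, 0, R7, (2,))
(4, 0, R4, (0, 2))
(7, 0, R1, (1, 2))
(7, 0, R2, (0, 1))
(7, 0, R2, (0, 2))

bar 0: v0=D3 v1=D4 v2=A4 downbeat P5
bar 1: v0=C3 v1=G3 v2=B3 downbeat M7
bar 2: v0=E3 v1=B3 v2=B4 downbeat P5
bar 3: v0=D3 v1=B3 v2=C4 downbeat m7
bar 4: v0=E3 v1=C4 v2=D4 downbeat m7
bar 5: v0=D3 v1=F3 v2=F4 downbeat m3
bar 6: v0=C3 v1=A3 v2=E4 downbeat M3
bar 7: v0=D3 v1=D4 v2=A4 downbeat P5
  -> R2 @ bar 1 tick 0 v(0, 1): D3/D4 P8 -> C3/G3 P5 similar
  -> R4 @ bar 1 tick 0 v(0, 2): C3/B3 M7 untreated
  -> R7 @ bar 1 tick 0 v(2,): A4->B3 leap 10st
  -> R1 @ bar 2 tick 0 v(0, 1): C3/G3 P5 -> E3/B3 P5 similar
  -> R2 @ bar 2 tick 0 v(0, 2): C3/B3 M7 -> E3/B4 P5 similar
  -> R2 @ bar 2 tick 0 v(1, 2): G3/B3 M3 -> B3/B4 P8 similar
  -> R4 @ bar 3 tick 0 v(0, 2): D3/C4 m7 untreated
  -> R7 @ bar 3 tick 0 v(2,): B4->C4 leap 11st
  -> R4 @ bar 4 tick 0 v(0, 2): E3/D4 m7 untreated
  -> R1 @ bar 7 tick 0 v(1, 2): A3/E4 P5 -> D4/A4 P5 similar
  -> R2 @ bar 7 tick 0 v(0, 1): C3/A3 M6 -> D3/D4 P8 similar
  -> R2 @ bar 7 tick 0 v(0, 2): C3/E4 M3 -> D3/A4 P5 similar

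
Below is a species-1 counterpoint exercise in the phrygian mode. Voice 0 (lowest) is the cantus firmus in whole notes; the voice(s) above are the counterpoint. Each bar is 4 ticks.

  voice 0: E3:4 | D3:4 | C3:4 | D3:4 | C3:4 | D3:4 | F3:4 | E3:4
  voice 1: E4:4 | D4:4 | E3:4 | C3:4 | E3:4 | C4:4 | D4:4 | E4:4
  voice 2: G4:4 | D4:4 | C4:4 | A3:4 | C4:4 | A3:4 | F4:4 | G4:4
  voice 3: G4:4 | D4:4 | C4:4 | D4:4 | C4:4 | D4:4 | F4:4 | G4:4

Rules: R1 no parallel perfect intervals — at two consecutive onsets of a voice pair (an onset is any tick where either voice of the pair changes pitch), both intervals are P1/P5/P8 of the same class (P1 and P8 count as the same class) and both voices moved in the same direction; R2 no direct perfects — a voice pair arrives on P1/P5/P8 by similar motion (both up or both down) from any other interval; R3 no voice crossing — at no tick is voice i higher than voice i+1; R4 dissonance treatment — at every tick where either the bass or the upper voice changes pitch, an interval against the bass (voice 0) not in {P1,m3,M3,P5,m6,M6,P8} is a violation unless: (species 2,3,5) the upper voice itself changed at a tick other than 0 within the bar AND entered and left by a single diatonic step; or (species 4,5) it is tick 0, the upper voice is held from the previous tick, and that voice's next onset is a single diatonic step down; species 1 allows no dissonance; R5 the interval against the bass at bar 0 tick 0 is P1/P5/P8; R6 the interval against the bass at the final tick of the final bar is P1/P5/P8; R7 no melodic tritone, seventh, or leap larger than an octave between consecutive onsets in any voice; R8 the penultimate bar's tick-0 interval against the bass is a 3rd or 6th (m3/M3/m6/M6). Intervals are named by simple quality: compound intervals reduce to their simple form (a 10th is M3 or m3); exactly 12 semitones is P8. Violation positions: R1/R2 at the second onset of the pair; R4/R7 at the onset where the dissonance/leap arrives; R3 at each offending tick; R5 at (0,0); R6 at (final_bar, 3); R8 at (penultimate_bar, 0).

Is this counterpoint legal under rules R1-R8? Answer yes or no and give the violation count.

No (33 violations)

bar 0: v0=E3 v1=E4 v2=G4 v3=G4 (m3)
bar 1: v0=D3 v1=D4 v2=D4 v3=D4 (P8)
bar 2: v0=C3 v1=E3 v2=C4 v3=C4 (P8)
bar 3: v0=D3 v1=C3 v2=A3 v3=D4 (P8)
bar 4: v0=C3 v1=E3 v2=C4 v3=C4 (P8)
bar 5: v0=D3 v1=C4 v2=A3 v3=D4 (P8)
bar 6: v0=F3 v1=D4 v2=F4 v3=F4 (P8)
bar 7: v0=E3 v1=E4 v2=G4 v3=G4 (m3)
  R5 @ bar0.0: opens on m3
  R5 @ bar0.0: opens on m3
  R1 @ bar1.0: E3/E4 P8 -> D3/D4 P8 similar
  R1 @ bar1.0: G4/G4 P1 -> D4/D4 P1 similar
  R2 @ bar1.0: E3/G4 m3 -> D3/D4 P8 similar
  R2 @ bar1.0: E3/G4 m3 -> D3/D4 P8 similar
  R2 @ bar1.0: E4/G4 m3 -> D4/D4 P1 similar
  R2 @ bar1.0: E4/G4 m3 -> D4/D4 P1 similar
  R1 @ bar2.0: D3/D4 P8 -> C3/C4 P8 similar
  R1 @ bar2.0: D3/D4 P8 -> C3/C4 P8 similar
  R1 @ bar2.0: D4/D4 P1 -> C4/C4 P1 similar
  R7 @ bar2.0: D4->E3 leap 10st
  R1 @ bar3.0: C3/C4 P8 -> D3/D4 P8 similar
  R3 @ bar3.0: D3 above C3
  R4 @ bar3.0: D3/C3 M2 untreated
  R3 @ bar3.1: D3 above C3
  R3 @ bar3.2: D3 above C3
  R3 @ bar3.3: D3 above C3
  R1 @ bar4.0: D3/D4 P8 -> C3/C4 P8 similar
  R1 @ bar5.0: C3/C4 P8 -> D3/D4 P8 similar
  R3 @ bar5.0: C4 above A3
  R4 @ bar5.0: D3/C4 m7 untreated
  R3 @ bar5.1: C4 above A3
  R3 @ bar5.2: C4 above A3
  R3 @ bar5.3: C4 above A3
  R1 @ bar6.0: D3/D4 P8 -> F3/F4 P8 similar
  R2 @ bar6.0: D3/A3 P5 -> F3/F4 P8 similar
  R2 @ bar6.0: A3/D4 P4 -> F4/F4 P1 similar
  R8 @ bar6.0: penult P8 not 3rd/6th
  R8 @ bar6.0: penult P8 not 3rd/6th
  R1 @ bar7.0: F4/F4 P1 -> G4/G4 P1 similar
  R6 @ bar7.3: closes on m3
  R6 @ bar7.3: closes on m3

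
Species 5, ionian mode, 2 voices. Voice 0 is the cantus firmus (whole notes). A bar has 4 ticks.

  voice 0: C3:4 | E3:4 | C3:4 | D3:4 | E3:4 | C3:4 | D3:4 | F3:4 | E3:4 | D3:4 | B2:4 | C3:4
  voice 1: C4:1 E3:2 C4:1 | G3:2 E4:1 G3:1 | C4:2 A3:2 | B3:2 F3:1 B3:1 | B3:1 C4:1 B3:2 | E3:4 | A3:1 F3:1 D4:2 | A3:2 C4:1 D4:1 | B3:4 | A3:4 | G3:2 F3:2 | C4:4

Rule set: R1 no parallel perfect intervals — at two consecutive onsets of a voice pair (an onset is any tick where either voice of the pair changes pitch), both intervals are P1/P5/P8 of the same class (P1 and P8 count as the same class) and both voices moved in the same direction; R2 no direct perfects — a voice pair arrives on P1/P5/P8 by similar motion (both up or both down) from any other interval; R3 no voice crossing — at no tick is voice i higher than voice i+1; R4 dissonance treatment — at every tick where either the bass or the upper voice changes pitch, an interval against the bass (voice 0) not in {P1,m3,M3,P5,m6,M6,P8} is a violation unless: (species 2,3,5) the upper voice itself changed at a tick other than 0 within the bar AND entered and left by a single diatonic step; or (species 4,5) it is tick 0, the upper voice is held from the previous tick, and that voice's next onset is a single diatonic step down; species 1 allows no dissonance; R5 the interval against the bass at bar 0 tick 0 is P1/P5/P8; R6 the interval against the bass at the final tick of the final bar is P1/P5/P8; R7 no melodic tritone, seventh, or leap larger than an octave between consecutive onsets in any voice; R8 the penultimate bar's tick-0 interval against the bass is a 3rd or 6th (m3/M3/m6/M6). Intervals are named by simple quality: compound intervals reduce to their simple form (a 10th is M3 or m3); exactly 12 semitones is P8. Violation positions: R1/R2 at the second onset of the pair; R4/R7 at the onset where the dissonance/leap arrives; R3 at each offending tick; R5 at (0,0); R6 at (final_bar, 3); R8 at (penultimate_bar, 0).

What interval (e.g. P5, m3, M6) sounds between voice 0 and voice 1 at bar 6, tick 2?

P8

voice 0=D3 voice 1=D4 -> P8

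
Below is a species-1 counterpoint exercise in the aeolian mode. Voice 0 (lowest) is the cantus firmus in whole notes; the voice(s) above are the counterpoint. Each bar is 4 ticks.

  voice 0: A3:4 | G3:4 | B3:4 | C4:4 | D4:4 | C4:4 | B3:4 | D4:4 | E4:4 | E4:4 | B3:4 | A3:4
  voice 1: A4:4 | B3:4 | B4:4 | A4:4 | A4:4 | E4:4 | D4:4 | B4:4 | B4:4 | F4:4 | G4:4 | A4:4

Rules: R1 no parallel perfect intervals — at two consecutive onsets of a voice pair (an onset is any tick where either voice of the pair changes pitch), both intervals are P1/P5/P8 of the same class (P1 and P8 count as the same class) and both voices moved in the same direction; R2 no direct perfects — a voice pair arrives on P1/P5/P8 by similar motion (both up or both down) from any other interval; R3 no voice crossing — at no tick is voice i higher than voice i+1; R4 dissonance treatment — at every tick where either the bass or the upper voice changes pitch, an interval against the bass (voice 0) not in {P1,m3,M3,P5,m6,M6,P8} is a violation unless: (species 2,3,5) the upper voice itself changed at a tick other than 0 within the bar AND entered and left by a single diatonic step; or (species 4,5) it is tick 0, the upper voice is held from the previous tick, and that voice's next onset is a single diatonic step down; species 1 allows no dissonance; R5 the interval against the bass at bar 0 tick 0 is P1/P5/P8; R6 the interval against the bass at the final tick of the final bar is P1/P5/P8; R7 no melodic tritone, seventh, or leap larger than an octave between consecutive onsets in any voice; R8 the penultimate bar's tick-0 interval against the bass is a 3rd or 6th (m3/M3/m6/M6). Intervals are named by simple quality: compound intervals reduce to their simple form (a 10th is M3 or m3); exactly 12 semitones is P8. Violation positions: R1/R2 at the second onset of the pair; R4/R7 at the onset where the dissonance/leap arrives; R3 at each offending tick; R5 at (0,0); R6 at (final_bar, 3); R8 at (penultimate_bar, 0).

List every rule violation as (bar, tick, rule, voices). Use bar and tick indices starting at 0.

bar 0: v0=A3 v1=A4 downbeat P8
bar 1: v0=G3 v1=B3 downbeat M3
bar 2: v0=B3 v1=B4 downbeat P8
bar 3: v0=C4 v1=A4 downbeat M6
bar 4: v0=D4 v1=A4 downbeat P5
bar 5: v0=C4 v1=E4 downbeat M3
bar 6: v0=B3 v1=D4 downbeat m3
bar 7: v0=D4 v1=B4 downbeat M6
bar 8: v0=E4 v1=B4 downbeat P5
bar 9: v0=E4 v1=F4 downbeat m2
bar 10: v0=B3 v1=G4 downbeat m6
bar 11: v0=A3 v1=A4 downbeat P8
  -> R7 @ bar 1 tick 0 v(1,): A4->B3 leap 10st
  -> R2 @ bar 2 tick 0 v(0, 1): G3/B3 M3 -> B3/B4 P8 similar
  -> R4 @ bar 9 tick 0 v(0, 1): E4/F4 m2 untreated
  -> R7 @ bar 9 tick 0 v(1,): B4->F4 leap 6st

(1, 0, R7, (1,))
(2, 0, R2, (0, 1))
(9, 0, R4, (0, 1))
(9, 0, R7, (1,))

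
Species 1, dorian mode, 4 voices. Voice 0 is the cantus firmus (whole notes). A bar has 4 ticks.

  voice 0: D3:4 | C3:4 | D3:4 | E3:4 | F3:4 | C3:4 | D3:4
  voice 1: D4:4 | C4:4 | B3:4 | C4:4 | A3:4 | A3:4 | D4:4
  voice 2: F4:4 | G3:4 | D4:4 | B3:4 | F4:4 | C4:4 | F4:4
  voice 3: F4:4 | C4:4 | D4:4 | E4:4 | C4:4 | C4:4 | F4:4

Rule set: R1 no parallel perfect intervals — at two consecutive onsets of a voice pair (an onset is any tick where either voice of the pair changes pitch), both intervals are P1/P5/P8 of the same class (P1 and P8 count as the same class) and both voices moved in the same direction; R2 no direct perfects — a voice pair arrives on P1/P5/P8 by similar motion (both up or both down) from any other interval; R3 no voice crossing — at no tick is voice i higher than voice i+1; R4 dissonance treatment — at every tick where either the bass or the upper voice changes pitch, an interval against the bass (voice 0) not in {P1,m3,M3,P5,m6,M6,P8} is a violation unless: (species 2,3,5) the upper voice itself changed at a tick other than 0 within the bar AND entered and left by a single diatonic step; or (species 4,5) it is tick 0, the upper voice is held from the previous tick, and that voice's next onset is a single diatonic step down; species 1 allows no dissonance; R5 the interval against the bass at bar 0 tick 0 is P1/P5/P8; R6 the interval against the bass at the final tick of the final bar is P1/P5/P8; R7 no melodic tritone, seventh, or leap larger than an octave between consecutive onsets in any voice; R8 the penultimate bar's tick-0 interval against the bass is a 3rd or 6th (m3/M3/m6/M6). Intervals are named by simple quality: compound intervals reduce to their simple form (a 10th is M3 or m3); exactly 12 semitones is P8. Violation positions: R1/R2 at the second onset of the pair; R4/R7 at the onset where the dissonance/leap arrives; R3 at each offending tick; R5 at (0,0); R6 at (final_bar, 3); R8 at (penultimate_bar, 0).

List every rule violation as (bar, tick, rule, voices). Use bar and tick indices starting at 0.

bar 0: v0=D3 v1=D4 v2=F4 v3=F4 downbeat m3
bar 1: v0=C3 v1=C4 v2=G3 v3=C4 downbeat P8
bar 2: v0=D3 v1=B3 v2=D4 v3=D4 downbeat P8
bar 3: v0=E3 v1=C4 v2=B3 v3=E4 downbeat P8
bar 4: v0=F3 v1=A3 v2=F4 v3=C4 downbeat P5
bar 5: v0=C3 v1=A3 v2=C4 v3=C4 downbeat P8
bar 6: v0=D3 v1=D4 v2=F4 v3=F4 downbeat m3
  -> R5 @ bar 0 tick 0 v(0, 2): opens on m3
  -> R5 @ bar 0 tick 0 v(0, 3): opens on m3
  -> R1 @ bar 1 tick 0 v(0, 1): D3/D4 P8 -> C3/C4 P8 similar
  -> R2 @ bar 1 tick 0 v(0, 2): D3/F4 m3 -> C3/G3 P5 similar
  -> R2 @ bar 1 tick 0 v(0, 3): D3/F4 m3 -> C3/C4 P8 similar
  -> R2 @ bar 1 tick 0 v(1, 3): D4/F4 m3 -> C4/C4 P1 similar
  -> R3 @ bar 1 tick 0 v(1, 2): C4 above G3
  -> R7 @ bar 1 tick 0 v(2,): F4->G3 leap 10st
  -> R3 @ bar 1 tick 1 v(1, 2): C4 above G3
  -> R3 @ bar 1 tick 2 v(1, 2): C4 above G3
  -> R3 @ bar 1 tick 3 v(1, 2): C4 above G3
  -> R1 @ bar 2 tick 0 v(0, 3): C3/C4 P8 -> D3/D4 P8 similar
  -> R2 @ bar 2 tick 0 v(0, 2): C3/G3 P5 -> D3/D4 P8 similar
  -> R2 @ bar 2 tick 0 v(2, 3): G3/C4 P4 -> D4/D4 P1 similar
  -> R1 @ bar 3 tick 0 v(0, 3): D3/D4 P8 -> E3/E4 P8 similar
  -> R3 @ bar 3 tick 0 v(1, 2): C4 above B3
  -> R3 @ bar 3 tick 1 v(1, 2): C4 above B3
  -> R3 @ bar 3 tick 2 v(1, 2): C4 above B3
  -> R3 @ bar 3 tick 3 v(1, 2): C4 above B3
  -> R2 @ bar 4 tick 0 v(0, 2): E3/B3 P5 -> F3/F4 P8 similar
  -> R3 @ bar 4 tick 0 v(2, 3): F4 above C4
  -> R7 @ bar 4 tick 0 v(2,): B3->F4 leap 6st
  -> R3 @ bar 4 tick 1 v(2, 3): F4 above C4
  -> R3 @ bar 4 tick 2 v(2, 3): F4 above C4
  -> R3 @ bar 4 tick 3 v(2, 3): F4 above C4
  -> R1 @ bar 5 tick 0 v(0, 2): F3/F4 P8 -> C3/C4 P8 similar
  -> R8 @ bar 5 tick 0 v(0, 2): penult P8 not 3rd/6th
  -> R8 @ bar 5 tick 0 v(0, 3): penult P8 not 3rd/6th
  -> R1 @ bar 6 tick 0 v(2, 3): C4/C4 P1 -> F4/F4 P1 similar
  -> R2 @ bar 6 tick 0 v(0, 1): C3/A3 M6 -> D3/D4 P8 similar
  -> R6 @ bar 6 tick 3 v(0, 2): closes on m3
  -> R6 @ bar 6 tick 3 v(0, 3): closes on m3

(0, 0, R5, (0, 2))
(0, 0, R5, (0, 3))
(1, 0, R1, (0, 1))
(1, 0, R2, (0, 2))
(1, 0, R2, (0, 3))
(1, 0, R2, (1, 3))
(1, 0, R3, (1, 2))
(1, 0, R7, (2,))
(1, 1, R3, (1, 2))
(1, 2, R3, (1, 2))
(1, 3, R3, (1, 2))
(2, 0, R1, (0, 3))
(2, 0, R2, (0, 2))
(2, 0, R2, (2, 3))
(3, 0, R1, (0, 3))
(3, 0, R3, (1, 2))
(3, 1, R3, (1, 2))
(3, 2, R3, (1, 2))
(3, 3, R3, (1, 2))
(4, 0, R2, (0, 2))
(4, 0, R3, (2, 3))
(4, 0, R7, (2,))
(4, 1, R3, (2, 3))
(4, 2, R3, (2, 3))
(4, 3, R3, (2, 3))
(5, 0, R1, (0, 2))
(5, 0, R8, (0, 2))
(5, 0, R8, (0, 3))
(6, 0, R1, (2, 3))
(6, 0, R2, (0, 1))
(6, 3, R6, (0, 2))
(6, 3, R6, (0, 3))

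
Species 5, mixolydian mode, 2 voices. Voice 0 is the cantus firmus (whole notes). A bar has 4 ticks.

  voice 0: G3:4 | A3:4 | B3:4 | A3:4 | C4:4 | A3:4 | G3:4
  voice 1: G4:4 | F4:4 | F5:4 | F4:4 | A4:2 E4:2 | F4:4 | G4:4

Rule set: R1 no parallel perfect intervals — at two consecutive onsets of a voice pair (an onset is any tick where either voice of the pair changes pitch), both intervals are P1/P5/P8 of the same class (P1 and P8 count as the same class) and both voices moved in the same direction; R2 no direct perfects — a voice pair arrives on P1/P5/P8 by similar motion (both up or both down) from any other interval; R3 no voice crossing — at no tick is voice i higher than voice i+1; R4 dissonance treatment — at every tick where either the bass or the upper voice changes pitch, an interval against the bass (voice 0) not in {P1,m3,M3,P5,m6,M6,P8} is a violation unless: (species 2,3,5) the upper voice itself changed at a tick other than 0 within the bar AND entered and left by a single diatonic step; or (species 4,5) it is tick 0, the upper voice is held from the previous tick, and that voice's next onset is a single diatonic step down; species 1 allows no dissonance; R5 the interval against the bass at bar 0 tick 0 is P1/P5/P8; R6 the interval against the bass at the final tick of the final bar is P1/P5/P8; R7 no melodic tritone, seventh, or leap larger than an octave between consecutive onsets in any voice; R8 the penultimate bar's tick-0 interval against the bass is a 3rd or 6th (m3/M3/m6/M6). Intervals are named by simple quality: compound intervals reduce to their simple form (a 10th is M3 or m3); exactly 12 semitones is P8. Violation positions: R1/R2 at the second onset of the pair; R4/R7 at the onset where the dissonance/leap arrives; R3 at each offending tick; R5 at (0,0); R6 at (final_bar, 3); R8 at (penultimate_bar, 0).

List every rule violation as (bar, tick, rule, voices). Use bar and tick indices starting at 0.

(2, 0, R4, (0, 1))

bar 0: v0=G3 v1=G4 downbeat P8
bar 1: v0=A3 v1=F4 downbeat m6
bar 2: v0=B3 v1=F5 downbeat TT
bar 3: v0=A3 v1=F4 downbeat m6
bar 4: v0=C4 v1=A4 downbeat M6
bar 5: v0=A3 v1=F4 downbeat m6
bar 6: v0=G3 v1=G4 downbeat P8
  -> R4 @ bar 2 tick 0 v(0, 1): B3/F5 TT untreated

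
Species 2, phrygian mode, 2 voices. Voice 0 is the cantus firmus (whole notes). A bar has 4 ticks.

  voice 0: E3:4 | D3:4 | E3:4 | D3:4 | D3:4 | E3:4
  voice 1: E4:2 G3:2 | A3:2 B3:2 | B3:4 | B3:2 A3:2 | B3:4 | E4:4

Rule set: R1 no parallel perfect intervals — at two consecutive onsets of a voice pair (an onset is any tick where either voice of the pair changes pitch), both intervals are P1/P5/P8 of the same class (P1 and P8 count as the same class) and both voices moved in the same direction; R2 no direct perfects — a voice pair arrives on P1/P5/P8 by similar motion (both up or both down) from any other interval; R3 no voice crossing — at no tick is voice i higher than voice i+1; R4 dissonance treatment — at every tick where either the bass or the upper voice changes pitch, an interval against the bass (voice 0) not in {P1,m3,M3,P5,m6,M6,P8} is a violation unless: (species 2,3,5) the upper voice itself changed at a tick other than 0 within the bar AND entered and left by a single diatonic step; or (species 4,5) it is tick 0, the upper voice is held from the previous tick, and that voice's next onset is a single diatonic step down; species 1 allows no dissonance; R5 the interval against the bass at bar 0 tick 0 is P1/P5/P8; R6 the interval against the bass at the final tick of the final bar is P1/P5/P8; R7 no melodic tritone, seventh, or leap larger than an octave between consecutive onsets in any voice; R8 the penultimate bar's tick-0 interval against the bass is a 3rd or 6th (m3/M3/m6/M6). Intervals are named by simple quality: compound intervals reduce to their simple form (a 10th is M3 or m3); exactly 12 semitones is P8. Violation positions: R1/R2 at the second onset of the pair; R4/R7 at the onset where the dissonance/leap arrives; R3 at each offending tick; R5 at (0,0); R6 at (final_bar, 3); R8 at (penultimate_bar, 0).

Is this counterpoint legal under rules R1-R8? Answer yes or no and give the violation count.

bar 0: v0=E3 v1=E4 (P8)
bar 1: v0=D3 v1=A3 (P5)
bar 2: v0=E3 v1=B3 (P5)
bar 3: v0=D3 v1=B3 (M6)
bar 4: v0=D3 v1=B3 (M6)
bar 5: v0=E3 v1=E4 (P8)
  R2 @ bar5.0: D3/B3 M6 -> E3/E4 P8 similar

No (1 violations)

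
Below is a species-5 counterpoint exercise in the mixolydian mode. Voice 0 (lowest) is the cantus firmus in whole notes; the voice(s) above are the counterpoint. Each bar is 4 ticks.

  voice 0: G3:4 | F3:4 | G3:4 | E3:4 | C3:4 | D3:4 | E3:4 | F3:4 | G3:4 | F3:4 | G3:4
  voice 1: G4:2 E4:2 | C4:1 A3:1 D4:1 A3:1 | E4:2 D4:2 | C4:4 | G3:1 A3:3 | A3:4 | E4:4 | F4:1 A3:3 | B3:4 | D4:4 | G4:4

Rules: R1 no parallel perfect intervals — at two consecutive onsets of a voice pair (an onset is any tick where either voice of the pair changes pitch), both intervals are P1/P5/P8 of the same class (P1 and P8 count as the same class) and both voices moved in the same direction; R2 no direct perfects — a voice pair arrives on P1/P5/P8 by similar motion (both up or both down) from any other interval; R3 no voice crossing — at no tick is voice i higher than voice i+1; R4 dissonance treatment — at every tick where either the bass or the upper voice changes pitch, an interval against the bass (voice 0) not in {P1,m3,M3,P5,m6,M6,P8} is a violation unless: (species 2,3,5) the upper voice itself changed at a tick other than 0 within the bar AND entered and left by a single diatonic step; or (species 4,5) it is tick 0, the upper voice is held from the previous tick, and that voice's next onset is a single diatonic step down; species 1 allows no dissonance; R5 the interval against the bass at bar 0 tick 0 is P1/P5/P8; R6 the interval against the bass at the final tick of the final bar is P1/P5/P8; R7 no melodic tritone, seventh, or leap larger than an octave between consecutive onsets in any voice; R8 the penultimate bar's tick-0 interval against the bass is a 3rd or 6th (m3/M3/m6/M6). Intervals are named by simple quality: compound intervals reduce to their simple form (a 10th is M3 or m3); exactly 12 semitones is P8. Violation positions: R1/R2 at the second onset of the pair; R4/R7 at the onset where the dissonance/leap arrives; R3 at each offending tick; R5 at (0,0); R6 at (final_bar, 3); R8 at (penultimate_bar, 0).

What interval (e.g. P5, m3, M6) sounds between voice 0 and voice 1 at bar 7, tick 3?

voice 0=F3 voice 1=A3 -> M3

M3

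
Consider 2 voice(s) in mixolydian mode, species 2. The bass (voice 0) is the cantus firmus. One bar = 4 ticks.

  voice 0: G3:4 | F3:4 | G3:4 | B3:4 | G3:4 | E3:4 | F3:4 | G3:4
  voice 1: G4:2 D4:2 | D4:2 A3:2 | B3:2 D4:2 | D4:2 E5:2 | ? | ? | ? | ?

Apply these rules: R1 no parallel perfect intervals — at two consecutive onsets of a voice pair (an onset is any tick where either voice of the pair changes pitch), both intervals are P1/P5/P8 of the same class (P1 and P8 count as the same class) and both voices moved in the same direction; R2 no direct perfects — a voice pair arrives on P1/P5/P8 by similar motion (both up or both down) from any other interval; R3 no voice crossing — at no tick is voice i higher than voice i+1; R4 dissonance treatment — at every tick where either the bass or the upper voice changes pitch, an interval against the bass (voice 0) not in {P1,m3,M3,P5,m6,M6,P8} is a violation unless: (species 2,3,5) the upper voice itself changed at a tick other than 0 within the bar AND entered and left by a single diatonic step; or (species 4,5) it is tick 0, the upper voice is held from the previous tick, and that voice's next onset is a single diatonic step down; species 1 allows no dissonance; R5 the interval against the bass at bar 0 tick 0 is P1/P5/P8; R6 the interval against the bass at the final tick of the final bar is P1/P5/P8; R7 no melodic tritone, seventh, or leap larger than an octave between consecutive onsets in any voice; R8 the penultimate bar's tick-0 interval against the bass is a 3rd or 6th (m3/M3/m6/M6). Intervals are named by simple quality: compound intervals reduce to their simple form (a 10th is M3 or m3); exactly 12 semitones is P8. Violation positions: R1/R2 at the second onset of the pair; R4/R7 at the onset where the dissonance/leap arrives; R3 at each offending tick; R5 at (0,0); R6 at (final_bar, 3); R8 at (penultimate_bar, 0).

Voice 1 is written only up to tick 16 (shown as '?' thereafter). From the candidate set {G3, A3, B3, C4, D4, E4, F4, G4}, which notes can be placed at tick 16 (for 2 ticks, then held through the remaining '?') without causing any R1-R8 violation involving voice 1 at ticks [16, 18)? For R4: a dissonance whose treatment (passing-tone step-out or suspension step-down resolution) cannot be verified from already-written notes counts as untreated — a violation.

G3: violates R2,R7
A3: violates R4,R7
B3: violates R7
C4: violates R4,R7
D4: violates R2,R7
E4: legal
F4: violates R4,R7
G4: violates R2

{E4}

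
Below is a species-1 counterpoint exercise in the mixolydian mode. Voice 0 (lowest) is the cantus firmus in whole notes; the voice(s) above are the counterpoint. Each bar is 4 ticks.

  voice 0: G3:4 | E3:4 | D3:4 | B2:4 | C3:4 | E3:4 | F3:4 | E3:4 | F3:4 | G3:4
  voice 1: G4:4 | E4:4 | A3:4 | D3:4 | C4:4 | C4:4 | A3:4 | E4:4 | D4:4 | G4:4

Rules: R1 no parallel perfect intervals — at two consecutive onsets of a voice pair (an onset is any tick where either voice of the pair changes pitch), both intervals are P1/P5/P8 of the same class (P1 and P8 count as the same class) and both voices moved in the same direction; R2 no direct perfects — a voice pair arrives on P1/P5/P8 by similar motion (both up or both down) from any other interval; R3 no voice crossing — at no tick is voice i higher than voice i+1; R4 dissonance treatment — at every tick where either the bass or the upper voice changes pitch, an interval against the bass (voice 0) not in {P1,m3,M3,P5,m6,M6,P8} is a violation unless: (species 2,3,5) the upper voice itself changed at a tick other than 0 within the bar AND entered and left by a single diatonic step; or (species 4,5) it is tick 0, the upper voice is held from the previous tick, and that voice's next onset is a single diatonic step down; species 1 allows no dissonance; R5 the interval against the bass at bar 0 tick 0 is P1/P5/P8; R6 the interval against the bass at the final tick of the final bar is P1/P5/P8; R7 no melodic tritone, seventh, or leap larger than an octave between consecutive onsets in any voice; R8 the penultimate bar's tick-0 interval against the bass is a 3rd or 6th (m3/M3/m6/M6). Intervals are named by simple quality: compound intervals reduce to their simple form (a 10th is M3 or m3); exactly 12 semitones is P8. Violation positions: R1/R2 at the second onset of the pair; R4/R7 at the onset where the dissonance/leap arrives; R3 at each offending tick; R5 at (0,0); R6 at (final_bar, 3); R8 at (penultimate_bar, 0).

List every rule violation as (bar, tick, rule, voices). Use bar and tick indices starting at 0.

(1, 0, R1, (0, 1))
(2, 0, R2, (0, 1))
(4, 0, R2, (0, 1))
(4, 0, R7, (1,))
(9, 0, R2, (0, 1))

bar 0: v0=G3 v1=G4 downbeat P8
bar 1: v0=E3 v1=E4 downbeat P8
bar 2: v0=D3 v1=A3 downbeat P5
bar 3: v0=B2 v1=D3 downbeat m3
bar 4: v0=C3 v1=C4 downbeat P8
bar 5: v0=E3 v1=C4 downbeat m6
bar 6: v0=F3 v1=A3 downbeat M3
bar 7: v0=E3 v1=E4 downbeat P8
bar 8: v0=F3 v1=D4 downbeat M6
bar 9: v0=G3 v1=G4 downbeat P8
  -> R1 @ bar 1 tick 0 v(0, 1): G3/G4 P8 -> E3/E4 P8 similar
  -> R2 @ bar 2 tick 0 v(0, 1): E3/E4 P8 -> D3/A3 P5 similar
  -> R2 @ bar 4 tick 0 v(0, 1): B2/D3 m3 -> C3/C4 P8 similar
  -> R7 @ bar 4 tick 0 v(1,): D3->C4 leap 10st
  -> R2 @ bar 9 tick 0 v(0, 1): F3/D4 M6 -> G3/G4 P8 similar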